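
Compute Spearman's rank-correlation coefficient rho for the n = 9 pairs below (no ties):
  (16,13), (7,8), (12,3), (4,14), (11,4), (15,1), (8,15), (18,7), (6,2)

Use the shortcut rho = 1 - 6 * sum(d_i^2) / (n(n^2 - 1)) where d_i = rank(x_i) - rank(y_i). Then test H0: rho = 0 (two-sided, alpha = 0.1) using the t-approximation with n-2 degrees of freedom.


Step 1: Rank x and y separately (midranks; no ties here).
rank(x): 16->8, 7->3, 12->6, 4->1, 11->5, 15->7, 8->4, 18->9, 6->2
rank(y): 13->7, 8->6, 3->3, 14->8, 4->4, 1->1, 15->9, 7->5, 2->2
Step 2: d_i = R_x(i) - R_y(i); compute d_i^2.
  (8-7)^2=1, (3-6)^2=9, (6-3)^2=9, (1-8)^2=49, (5-4)^2=1, (7-1)^2=36, (4-9)^2=25, (9-5)^2=16, (2-2)^2=0
sum(d^2) = 146.
Step 3: rho = 1 - 6*146 / (9*(9^2 - 1)) = 1 - 876/720 = -0.216667.
Step 4: Under H0, t = rho * sqrt((n-2)/(1-rho^2)) = -0.5872 ~ t(7).
Step 5: Two-sided p-value from the t-distribution with 7 df = 0.575515.
Step 6: alpha = 0.1. fail to reject H0.

rho = -0.2167, p = 0.575515, fail to reject H0 at alpha = 0.1.


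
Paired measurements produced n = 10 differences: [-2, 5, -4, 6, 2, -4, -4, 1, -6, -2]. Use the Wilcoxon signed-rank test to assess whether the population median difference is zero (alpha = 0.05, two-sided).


Step 1: Drop any zero differences (none here) and take |d_i|.
|d| = [2, 5, 4, 6, 2, 4, 4, 1, 6, 2]
Step 2: Midrank |d_i| (ties get averaged ranks).
ranks: |2|->3, |5|->8, |4|->6, |6|->9.5, |2|->3, |4|->6, |4|->6, |1|->1, |6|->9.5, |2|->3
Step 3: Attach original signs; sum ranks with positive sign and with negative sign.
W+ = 8 + 9.5 + 3 + 1 = 21.5
W- = 3 + 6 + 6 + 6 + 9.5 + 3 = 33.5
(Check: W+ + W- = 55 should equal n(n+1)/2 = 55.)
Step 4: Test statistic W = min(W+, W-) = 21.5.
Step 5: Ties in |d|, so use the tie-corrected normal approximation.
        E[W] = n(n+1)/4 = 10*11/4 = 27.5.
        Tie groups: |d|=2 (t=3), |d|=4 (t=3), |d|=6 (t=2); sum(t^3 - t) = 54.
        Var[W] = n(n+1)(2n+1)/24 - sum(t^3-t)/48 = 2310/24 - 54/48 = 95.125.
        z = (W - E[W]) / sqrt(Var[W]) = (21.5 - 27.5) / 9.7532 = -0.6152.
        Two-sided p = 2*Phi(z) = 0.538434.
Step 6: alpha = 0.05. fail to reject H0.

W+ = 21.5, W- = 33.5, W = min = 21.5, p = 0.538434, fail to reject H0.


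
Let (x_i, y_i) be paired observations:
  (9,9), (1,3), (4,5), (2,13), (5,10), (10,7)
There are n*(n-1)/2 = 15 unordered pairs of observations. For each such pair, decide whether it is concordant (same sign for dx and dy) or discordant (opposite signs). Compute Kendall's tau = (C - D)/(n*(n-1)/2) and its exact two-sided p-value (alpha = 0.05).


Step 1: Enumerate the 15 unordered pairs (i,j) with i<j and classify each by sign(x_j-x_i) * sign(y_j-y_i).
  (1,2):dx=-8,dy=-6->C; (1,3):dx=-5,dy=-4->C; (1,4):dx=-7,dy=+4->D; (1,5):dx=-4,dy=+1->D
  (1,6):dx=+1,dy=-2->D; (2,3):dx=+3,dy=+2->C; (2,4):dx=+1,dy=+10->C; (2,5):dx=+4,dy=+7->C
  (2,6):dx=+9,dy=+4->C; (3,4):dx=-2,dy=+8->D; (3,5):dx=+1,dy=+5->C; (3,6):dx=+6,dy=+2->C
  (4,5):dx=+3,dy=-3->D; (4,6):dx=+8,dy=-6->D; (5,6):dx=+5,dy=-3->D
Step 2: C = 8, D = 7, total pairs = 15.
Step 3: tau = (C - D)/(n(n-1)/2) = (8 - 7)/15 = 0.066667.
Step 4: Exact two-sided p-value (enumerate n! = 720 permutations of y under H0): p = 1.000000.
Step 5: alpha = 0.05. fail to reject H0.

tau_b = 0.0667 (C=8, D=7), p = 1.000000, fail to reject H0.


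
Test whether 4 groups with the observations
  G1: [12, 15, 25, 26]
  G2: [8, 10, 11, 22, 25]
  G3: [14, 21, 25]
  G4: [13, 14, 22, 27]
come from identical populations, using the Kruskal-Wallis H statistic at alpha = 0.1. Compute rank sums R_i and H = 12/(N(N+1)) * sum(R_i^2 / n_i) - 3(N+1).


Step 1: Combine all N = 16 observations and assign midranks.
sorted (value, group, rank): (8,G2,1), (10,G2,2), (11,G2,3), (12,G1,4), (13,G4,5), (14,G3,6.5), (14,G4,6.5), (15,G1,8), (21,G3,9), (22,G2,10.5), (22,G4,10.5), (25,G1,13), (25,G2,13), (25,G3,13), (26,G1,15), (27,G4,16)
Step 2: Sum ranks within each group.
R_1 = 40 (n_1 = 4)
R_2 = 29.5 (n_2 = 5)
R_3 = 28.5 (n_3 = 3)
R_4 = 38 (n_4 = 4)
Step 3: H = 12/(N(N+1)) * sum(R_i^2/n_i) - 3(N+1)
     = 12/(16*17) * (40^2/4 + 29.5^2/5 + 28.5^2/3 + 38^2/4) - 3*17
     = 0.044118 * 1205.8 - 51
     = 2.197059.
Step 4: Ties present; correction factor C = 1 - 36/(16^3 - 16) = 0.991176. Corrected H = 2.197059 / 0.991176 = 2.216617.
Step 5: Under H0, H ~ chi^2(3); p-value = 0.528683.
Step 6: alpha = 0.1. fail to reject H0.

H = 2.2166, df = 3, p = 0.528683, fail to reject H0.


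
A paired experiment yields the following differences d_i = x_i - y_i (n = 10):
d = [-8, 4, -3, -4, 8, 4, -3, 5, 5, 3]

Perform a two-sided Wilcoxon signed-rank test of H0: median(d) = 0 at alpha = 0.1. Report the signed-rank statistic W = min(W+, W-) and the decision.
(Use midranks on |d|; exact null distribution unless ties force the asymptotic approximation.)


Step 1: Drop any zero differences (none here) and take |d_i|.
|d| = [8, 4, 3, 4, 8, 4, 3, 5, 5, 3]
Step 2: Midrank |d_i| (ties get averaged ranks).
ranks: |8|->9.5, |4|->5, |3|->2, |4|->5, |8|->9.5, |4|->5, |3|->2, |5|->7.5, |5|->7.5, |3|->2
Step 3: Attach original signs; sum ranks with positive sign and with negative sign.
W+ = 5 + 9.5 + 5 + 7.5 + 7.5 + 2 = 36.5
W- = 9.5 + 2 + 5 + 2 = 18.5
(Check: W+ + W- = 55 should equal n(n+1)/2 = 55.)
Step 4: Test statistic W = min(W+, W-) = 18.5.
Step 5: Ties in |d|, so use the tie-corrected normal approximation.
        E[W] = n(n+1)/4 = 10*11/4 = 27.5.
        Tie groups: |d|=3 (t=3), |d|=4 (t=3), |d|=5 (t=2), |d|=8 (t=2); sum(t^3 - t) = 60.
        Var[W] = n(n+1)(2n+1)/24 - sum(t^3-t)/48 = 2310/24 - 60/48 = 95.
        z = (W - E[W]) / sqrt(Var[W]) = (18.5 - 27.5) / 9.7468 = -0.9234.
        Two-sided p = 2*Phi(z) = 0.355809.
Step 6: alpha = 0.1. fail to reject H0.

W+ = 36.5, W- = 18.5, W = min = 18.5, p = 0.355809, fail to reject H0.


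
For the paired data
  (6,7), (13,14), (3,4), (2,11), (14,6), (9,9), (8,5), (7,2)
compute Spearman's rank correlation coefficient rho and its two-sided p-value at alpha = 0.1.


Step 1: Rank x and y separately (midranks; no ties here).
rank(x): 6->3, 13->7, 3->2, 2->1, 14->8, 9->6, 8->5, 7->4
rank(y): 7->5, 14->8, 4->2, 11->7, 6->4, 9->6, 5->3, 2->1
Step 2: d_i = R_x(i) - R_y(i); compute d_i^2.
  (3-5)^2=4, (7-8)^2=1, (2-2)^2=0, (1-7)^2=36, (8-4)^2=16, (6-6)^2=0, (5-3)^2=4, (4-1)^2=9
sum(d^2) = 70.
Step 3: rho = 1 - 6*70 / (8*(8^2 - 1)) = 1 - 420/504 = 0.166667.
Step 4: Under H0, t = rho * sqrt((n-2)/(1-rho^2)) = 0.4140 ~ t(6).
Step 5: Two-sided p-value from the t-distribution with 6 df = 0.693239.
Step 6: alpha = 0.1. fail to reject H0.

rho = 0.1667, p = 0.693239, fail to reject H0 at alpha = 0.1.


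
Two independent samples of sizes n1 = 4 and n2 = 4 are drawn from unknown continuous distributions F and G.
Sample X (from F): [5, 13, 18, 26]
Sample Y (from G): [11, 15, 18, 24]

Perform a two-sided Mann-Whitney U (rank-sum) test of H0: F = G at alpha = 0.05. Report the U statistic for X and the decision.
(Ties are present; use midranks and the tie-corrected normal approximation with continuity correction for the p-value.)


Step 1: Combine and sort all 8 observations; assign midranks.
sorted (value, group): (5,X), (11,Y), (13,X), (15,Y), (18,X), (18,Y), (24,Y), (26,X)
ranks: 5->1, 11->2, 13->3, 15->4, 18->5.5, 18->5.5, 24->7, 26->8
Step 2: Rank sum for X: R1 = 1 + 3 + 5.5 + 8 = 17.5.
Step 3: U_X = R1 - n1(n1+1)/2 = 17.5 - 4*5/2 = 17.5 - 10 = 7.5.
       U_Y = n1*n2 - U_X = 16 - 7.5 = 8.5.
Step 4: Ties are present, so use the tie-corrected normal approximation (with continuity correction) for the p-value.
Step 5: p-value = 1.000000; compare to alpha = 0.05. fail to reject H0.

U_X = 7.5, p = 1.000000, fail to reject H0 at alpha = 0.05.


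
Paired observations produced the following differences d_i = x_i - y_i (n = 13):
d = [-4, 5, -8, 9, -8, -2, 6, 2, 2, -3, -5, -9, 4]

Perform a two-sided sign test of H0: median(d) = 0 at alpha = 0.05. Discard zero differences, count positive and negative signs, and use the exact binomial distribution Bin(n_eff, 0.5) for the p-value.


Step 1: Discard zero differences. Original n = 13; n_eff = number of nonzero differences = 13.
Nonzero differences (with sign): -4, +5, -8, +9, -8, -2, +6, +2, +2, -3, -5, -9, +4
Step 2: Count signs: positive = 6, negative = 7.
Step 3: Under H0: P(positive) = 0.5, so the number of positives S ~ Bin(13, 0.5).
Step 4: Two-sided exact p-value = sum of Bin(13,0.5) probabilities at or below the observed probability = 1.000000.
Step 5: alpha = 0.05. fail to reject H0.

n_eff = 13, pos = 6, neg = 7, p = 1.000000, fail to reject H0.


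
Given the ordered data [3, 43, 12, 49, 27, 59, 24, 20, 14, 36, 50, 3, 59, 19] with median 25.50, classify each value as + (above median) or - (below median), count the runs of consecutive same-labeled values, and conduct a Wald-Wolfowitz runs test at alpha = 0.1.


Step 1: Compute median = 25.50; label A = above, B = below.
Labels in order: BABAAABBBAABAB  (n_A = 7, n_B = 7)
Step 2: Count runs R = 9.
Step 3: Under H0 (random ordering), E[R] = 2*n_A*n_B/(n_A+n_B) + 1 = 2*7*7/14 + 1 = 8.0000.
        Var[R] = 2*n_A*n_B*(2*n_A*n_B - n_A - n_B) / ((n_A+n_B)^2 * (n_A+n_B-1)) = 8232/2548 = 3.2308.
        SD[R] = 1.7974.
Step 4: Continuity-corrected z = (R - 0.5 - E[R]) / SD[R] = (9 - 0.5 - 8.0000) / 1.7974 = 0.2782.
Step 5: Two-sided p-value via normal approximation = 2*(1 - Phi(|z|)) = 0.780879.
Step 6: alpha = 0.1. fail to reject H0.

R = 9, z = 0.2782, p = 0.780879, fail to reject H0.


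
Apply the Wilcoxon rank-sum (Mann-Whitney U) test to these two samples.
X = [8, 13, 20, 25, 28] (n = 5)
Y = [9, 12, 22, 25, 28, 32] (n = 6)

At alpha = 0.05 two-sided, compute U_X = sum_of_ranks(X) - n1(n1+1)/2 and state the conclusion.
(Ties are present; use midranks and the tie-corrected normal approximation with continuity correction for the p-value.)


Step 1: Combine and sort all 11 observations; assign midranks.
sorted (value, group): (8,X), (9,Y), (12,Y), (13,X), (20,X), (22,Y), (25,X), (25,Y), (28,X), (28,Y), (32,Y)
ranks: 8->1, 9->2, 12->3, 13->4, 20->5, 22->6, 25->7.5, 25->7.5, 28->9.5, 28->9.5, 32->11
Step 2: Rank sum for X: R1 = 1 + 4 + 5 + 7.5 + 9.5 = 27.
Step 3: U_X = R1 - n1(n1+1)/2 = 27 - 5*6/2 = 27 - 15 = 12.
       U_Y = n1*n2 - U_X = 30 - 12 = 18.
Step 4: Ties are present, so use the tie-corrected normal approximation (with continuity correction) for the p-value.
Step 5: p-value = 0.646576; compare to alpha = 0.05. fail to reject H0.

U_X = 12, p = 0.646576, fail to reject H0 at alpha = 0.05.


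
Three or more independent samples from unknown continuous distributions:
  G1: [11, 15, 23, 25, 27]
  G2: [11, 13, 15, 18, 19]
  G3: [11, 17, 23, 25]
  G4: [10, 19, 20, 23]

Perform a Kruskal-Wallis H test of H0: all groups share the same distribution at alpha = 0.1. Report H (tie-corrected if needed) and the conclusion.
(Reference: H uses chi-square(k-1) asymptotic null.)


Step 1: Combine all N = 18 observations and assign midranks.
sorted (value, group, rank): (10,G4,1), (11,G1,3), (11,G2,3), (11,G3,3), (13,G2,5), (15,G1,6.5), (15,G2,6.5), (17,G3,8), (18,G2,9), (19,G2,10.5), (19,G4,10.5), (20,G4,12), (23,G1,14), (23,G3,14), (23,G4,14), (25,G1,16.5), (25,G3,16.5), (27,G1,18)
Step 2: Sum ranks within each group.
R_1 = 58 (n_1 = 5)
R_2 = 34 (n_2 = 5)
R_3 = 41.5 (n_3 = 4)
R_4 = 37.5 (n_4 = 4)
Step 3: H = 12/(N(N+1)) * sum(R_i^2/n_i) - 3(N+1)
     = 12/(18*19) * (58^2/5 + 34^2/5 + 41.5^2/4 + 37.5^2/4) - 3*19
     = 0.035088 * 1686.12 - 57
     = 2.162281.
Step 4: Ties present; correction factor C = 1 - 66/(18^3 - 18) = 0.988648. Corrected H = 2.162281 / 0.988648 = 2.187109.
Step 5: Under H0, H ~ chi^2(3); p-value = 0.534492.
Step 6: alpha = 0.1. fail to reject H0.

H = 2.1871, df = 3, p = 0.534492, fail to reject H0.


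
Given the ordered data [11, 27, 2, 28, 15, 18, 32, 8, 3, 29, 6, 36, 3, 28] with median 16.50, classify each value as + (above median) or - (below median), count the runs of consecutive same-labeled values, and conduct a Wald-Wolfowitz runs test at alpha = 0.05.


Step 1: Compute median = 16.50; label A = above, B = below.
Labels in order: BABABAABBABABA  (n_A = 7, n_B = 7)
Step 2: Count runs R = 12.
Step 3: Under H0 (random ordering), E[R] = 2*n_A*n_B/(n_A+n_B) + 1 = 2*7*7/14 + 1 = 8.0000.
        Var[R] = 2*n_A*n_B*(2*n_A*n_B - n_A - n_B) / ((n_A+n_B)^2 * (n_A+n_B-1)) = 8232/2548 = 3.2308.
        SD[R] = 1.7974.
Step 4: Continuity-corrected z = (R - 0.5 - E[R]) / SD[R] = (12 - 0.5 - 8.0000) / 1.7974 = 1.9472.
Step 5: Two-sided p-value via normal approximation = 2*(1 - Phi(|z|)) = 0.051508.
Step 6: alpha = 0.05. fail to reject H0.

R = 12, z = 1.9472, p = 0.051508, fail to reject H0.


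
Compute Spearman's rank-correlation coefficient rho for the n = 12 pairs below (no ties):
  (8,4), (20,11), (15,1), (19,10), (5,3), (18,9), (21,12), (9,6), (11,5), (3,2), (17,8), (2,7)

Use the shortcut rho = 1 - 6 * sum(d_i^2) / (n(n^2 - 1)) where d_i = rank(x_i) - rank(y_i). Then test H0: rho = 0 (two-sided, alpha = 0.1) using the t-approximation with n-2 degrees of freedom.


Step 1: Rank x and y separately (midranks; no ties here).
rank(x): 8->4, 20->11, 15->7, 19->10, 5->3, 18->9, 21->12, 9->5, 11->6, 3->2, 17->8, 2->1
rank(y): 4->4, 11->11, 1->1, 10->10, 3->3, 9->9, 12->12, 6->6, 5->5, 2->2, 8->8, 7->7
Step 2: d_i = R_x(i) - R_y(i); compute d_i^2.
  (4-4)^2=0, (11-11)^2=0, (7-1)^2=36, (10-10)^2=0, (3-3)^2=0, (9-9)^2=0, (12-12)^2=0, (5-6)^2=1, (6-5)^2=1, (2-2)^2=0, (8-8)^2=0, (1-7)^2=36
sum(d^2) = 74.
Step 3: rho = 1 - 6*74 / (12*(12^2 - 1)) = 1 - 444/1716 = 0.741259.
Step 4: Under H0, t = rho * sqrt((n-2)/(1-rho^2)) = 3.4923 ~ t(10).
Step 5: Two-sided p-value from the t-distribution with 10 df = 0.005801.
Step 6: alpha = 0.1. reject H0.

rho = 0.7413, p = 0.005801, reject H0 at alpha = 0.1.


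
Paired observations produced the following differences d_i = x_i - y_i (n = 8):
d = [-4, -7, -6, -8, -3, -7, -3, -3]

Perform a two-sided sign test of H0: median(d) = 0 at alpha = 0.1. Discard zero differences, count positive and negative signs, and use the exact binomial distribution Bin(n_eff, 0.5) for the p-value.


Step 1: Discard zero differences. Original n = 8; n_eff = number of nonzero differences = 8.
Nonzero differences (with sign): -4, -7, -6, -8, -3, -7, -3, -3
Step 2: Count signs: positive = 0, negative = 8.
Step 3: Under H0: P(positive) = 0.5, so the number of positives S ~ Bin(8, 0.5).
Step 4: Two-sided exact p-value = sum of Bin(8,0.5) probabilities at or below the observed probability = 0.007812.
Step 5: alpha = 0.1. reject H0.

n_eff = 8, pos = 0, neg = 8, p = 0.007812, reject H0.


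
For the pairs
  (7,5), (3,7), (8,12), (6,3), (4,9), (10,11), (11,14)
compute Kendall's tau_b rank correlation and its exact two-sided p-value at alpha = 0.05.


Step 1: Enumerate the 21 unordered pairs (i,j) with i<j and classify each by sign(x_j-x_i) * sign(y_j-y_i).
  (1,2):dx=-4,dy=+2->D; (1,3):dx=+1,dy=+7->C; (1,4):dx=-1,dy=-2->C; (1,5):dx=-3,dy=+4->D
  (1,6):dx=+3,dy=+6->C; (1,7):dx=+4,dy=+9->C; (2,3):dx=+5,dy=+5->C; (2,4):dx=+3,dy=-4->D
  (2,5):dx=+1,dy=+2->C; (2,6):dx=+7,dy=+4->C; (2,7):dx=+8,dy=+7->C; (3,4):dx=-2,dy=-9->C
  (3,5):dx=-4,dy=-3->C; (3,6):dx=+2,dy=-1->D; (3,7):dx=+3,dy=+2->C; (4,5):dx=-2,dy=+6->D
  (4,6):dx=+4,dy=+8->C; (4,7):dx=+5,dy=+11->C; (5,6):dx=+6,dy=+2->C; (5,7):dx=+7,dy=+5->C
  (6,7):dx=+1,dy=+3->C
Step 2: C = 16, D = 5, total pairs = 21.
Step 3: tau = (C - D)/(n(n-1)/2) = (16 - 5)/21 = 0.523810.
Step 4: Exact two-sided p-value (enumerate n! = 5040 permutations of y under H0): p = 0.136111.
Step 5: alpha = 0.05. fail to reject H0.

tau_b = 0.5238 (C=16, D=5), p = 0.136111, fail to reject H0.


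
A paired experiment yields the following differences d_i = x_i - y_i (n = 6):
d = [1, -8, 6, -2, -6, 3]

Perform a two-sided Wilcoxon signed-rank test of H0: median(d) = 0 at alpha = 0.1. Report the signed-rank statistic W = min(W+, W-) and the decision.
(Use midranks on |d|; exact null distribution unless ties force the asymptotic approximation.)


Step 1: Drop any zero differences (none here) and take |d_i|.
|d| = [1, 8, 6, 2, 6, 3]
Step 2: Midrank |d_i| (ties get averaged ranks).
ranks: |1|->1, |8|->6, |6|->4.5, |2|->2, |6|->4.5, |3|->3
Step 3: Attach original signs; sum ranks with positive sign and with negative sign.
W+ = 1 + 4.5 + 3 = 8.5
W- = 6 + 2 + 4.5 = 12.5
(Check: W+ + W- = 21 should equal n(n+1)/2 = 21.)
Step 4: Test statistic W = min(W+, W-) = 8.5.
Step 5: Ties in |d|, so use the tie-corrected normal approximation.
        E[W] = n(n+1)/4 = 6*7/4 = 10.5.
        Tie groups: |d|=6 (t=2); sum(t^3 - t) = 6.
        Var[W] = n(n+1)(2n+1)/24 - sum(t^3-t)/48 = 546/24 - 6/48 = 22.625.
        z = (W - E[W]) / sqrt(Var[W]) = (8.5 - 10.5) / 4.7566 = -0.4205.
        Two-sided p = 2*Phi(z) = 0.674142.
Step 6: alpha = 0.1. fail to reject H0.

W+ = 8.5, W- = 12.5, W = min = 8.5, p = 0.674142, fail to reject H0.


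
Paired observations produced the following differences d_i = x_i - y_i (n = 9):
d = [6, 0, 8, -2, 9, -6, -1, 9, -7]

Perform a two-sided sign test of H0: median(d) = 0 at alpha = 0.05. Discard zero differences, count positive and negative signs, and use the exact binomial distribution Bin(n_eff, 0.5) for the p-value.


Step 1: Discard zero differences. Original n = 9; n_eff = number of nonzero differences = 8.
Nonzero differences (with sign): +6, +8, -2, +9, -6, -1, +9, -7
Step 2: Count signs: positive = 4, negative = 4.
Step 3: Under H0: P(positive) = 0.5, so the number of positives S ~ Bin(8, 0.5).
Step 4: Two-sided exact p-value = sum of Bin(8,0.5) probabilities at or below the observed probability = 1.000000.
Step 5: alpha = 0.05. fail to reject H0.

n_eff = 8, pos = 4, neg = 4, p = 1.000000, fail to reject H0.


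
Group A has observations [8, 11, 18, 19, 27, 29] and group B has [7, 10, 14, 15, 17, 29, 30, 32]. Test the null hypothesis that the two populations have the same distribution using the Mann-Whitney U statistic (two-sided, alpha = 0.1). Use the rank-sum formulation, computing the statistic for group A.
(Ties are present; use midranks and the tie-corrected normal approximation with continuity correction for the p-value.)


Step 1: Combine and sort all 14 observations; assign midranks.
sorted (value, group): (7,Y), (8,X), (10,Y), (11,X), (14,Y), (15,Y), (17,Y), (18,X), (19,X), (27,X), (29,X), (29,Y), (30,Y), (32,Y)
ranks: 7->1, 8->2, 10->3, 11->4, 14->5, 15->6, 17->7, 18->8, 19->9, 27->10, 29->11.5, 29->11.5, 30->13, 32->14
Step 2: Rank sum for X: R1 = 2 + 4 + 8 + 9 + 10 + 11.5 = 44.5.
Step 3: U_X = R1 - n1(n1+1)/2 = 44.5 - 6*7/2 = 44.5 - 21 = 23.5.
       U_Y = n1*n2 - U_X = 48 - 23.5 = 24.5.
Step 4: Ties are present, so use the tie-corrected normal approximation (with continuity correction) for the p-value.
Step 5: p-value = 1.000000; compare to alpha = 0.1. fail to reject H0.

U_X = 23.5, p = 1.000000, fail to reject H0 at alpha = 0.1.


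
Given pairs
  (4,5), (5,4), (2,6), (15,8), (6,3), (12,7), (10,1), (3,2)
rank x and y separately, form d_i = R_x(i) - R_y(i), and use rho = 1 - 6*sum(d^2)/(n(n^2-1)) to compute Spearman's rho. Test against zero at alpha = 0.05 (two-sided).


Step 1: Rank x and y separately (midranks; no ties here).
rank(x): 4->3, 5->4, 2->1, 15->8, 6->5, 12->7, 10->6, 3->2
rank(y): 5->5, 4->4, 6->6, 8->8, 3->3, 7->7, 1->1, 2->2
Step 2: d_i = R_x(i) - R_y(i); compute d_i^2.
  (3-5)^2=4, (4-4)^2=0, (1-6)^2=25, (8-8)^2=0, (5-3)^2=4, (7-7)^2=0, (6-1)^2=25, (2-2)^2=0
sum(d^2) = 58.
Step 3: rho = 1 - 6*58 / (8*(8^2 - 1)) = 1 - 348/504 = 0.309524.
Step 4: Under H0, t = rho * sqrt((n-2)/(1-rho^2)) = 0.7973 ~ t(6).
Step 5: Two-sided p-value from the t-distribution with 6 df = 0.455645.
Step 6: alpha = 0.05. fail to reject H0.

rho = 0.3095, p = 0.455645, fail to reject H0 at alpha = 0.05.


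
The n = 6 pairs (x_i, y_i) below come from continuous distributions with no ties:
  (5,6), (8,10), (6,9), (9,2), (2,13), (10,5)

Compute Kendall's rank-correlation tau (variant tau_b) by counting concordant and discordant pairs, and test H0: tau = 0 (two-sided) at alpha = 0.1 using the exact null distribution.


Step 1: Enumerate the 15 unordered pairs (i,j) with i<j and classify each by sign(x_j-x_i) * sign(y_j-y_i).
  (1,2):dx=+3,dy=+4->C; (1,3):dx=+1,dy=+3->C; (1,4):dx=+4,dy=-4->D; (1,5):dx=-3,dy=+7->D
  (1,6):dx=+5,dy=-1->D; (2,3):dx=-2,dy=-1->C; (2,4):dx=+1,dy=-8->D; (2,5):dx=-6,dy=+3->D
  (2,6):dx=+2,dy=-5->D; (3,4):dx=+3,dy=-7->D; (3,5):dx=-4,dy=+4->D; (3,6):dx=+4,dy=-4->D
  (4,5):dx=-7,dy=+11->D; (4,6):dx=+1,dy=+3->C; (5,6):dx=+8,dy=-8->D
Step 2: C = 4, D = 11, total pairs = 15.
Step 3: tau = (C - D)/(n(n-1)/2) = (4 - 11)/15 = -0.466667.
Step 4: Exact two-sided p-value (enumerate n! = 720 permutations of y under H0): p = 0.272222.
Step 5: alpha = 0.1. fail to reject H0.

tau_b = -0.4667 (C=4, D=11), p = 0.272222, fail to reject H0.


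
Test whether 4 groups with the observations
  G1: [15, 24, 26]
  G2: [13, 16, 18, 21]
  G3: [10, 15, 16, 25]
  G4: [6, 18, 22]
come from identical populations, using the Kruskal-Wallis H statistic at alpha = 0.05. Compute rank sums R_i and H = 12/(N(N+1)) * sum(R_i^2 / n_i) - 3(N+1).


Step 1: Combine all N = 14 observations and assign midranks.
sorted (value, group, rank): (6,G4,1), (10,G3,2), (13,G2,3), (15,G1,4.5), (15,G3,4.5), (16,G2,6.5), (16,G3,6.5), (18,G2,8.5), (18,G4,8.5), (21,G2,10), (22,G4,11), (24,G1,12), (25,G3,13), (26,G1,14)
Step 2: Sum ranks within each group.
R_1 = 30.5 (n_1 = 3)
R_2 = 28 (n_2 = 4)
R_3 = 26 (n_3 = 4)
R_4 = 20.5 (n_4 = 3)
Step 3: H = 12/(N(N+1)) * sum(R_i^2/n_i) - 3(N+1)
     = 12/(14*15) * (30.5^2/3 + 28^2/4 + 26^2/4 + 20.5^2/3) - 3*15
     = 0.057143 * 815.167 - 45
     = 1.580952.
Step 4: Ties present; correction factor C = 1 - 18/(14^3 - 14) = 0.993407. Corrected H = 1.580952 / 0.993407 = 1.591445.
Step 5: Under H0, H ~ chi^2(3); p-value = 0.661331.
Step 6: alpha = 0.05. fail to reject H0.

H = 1.5914, df = 3, p = 0.661331, fail to reject H0.


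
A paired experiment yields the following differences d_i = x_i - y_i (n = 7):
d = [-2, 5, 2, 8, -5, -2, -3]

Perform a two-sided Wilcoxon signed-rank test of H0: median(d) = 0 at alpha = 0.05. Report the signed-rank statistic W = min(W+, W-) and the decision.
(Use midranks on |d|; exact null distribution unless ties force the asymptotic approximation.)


Step 1: Drop any zero differences (none here) and take |d_i|.
|d| = [2, 5, 2, 8, 5, 2, 3]
Step 2: Midrank |d_i| (ties get averaged ranks).
ranks: |2|->2, |5|->5.5, |2|->2, |8|->7, |5|->5.5, |2|->2, |3|->4
Step 3: Attach original signs; sum ranks with positive sign and with negative sign.
W+ = 5.5 + 2 + 7 = 14.5
W- = 2 + 5.5 + 2 + 4 = 13.5
(Check: W+ + W- = 28 should equal n(n+1)/2 = 28.)
Step 4: Test statistic W = min(W+, W-) = 13.5.
Step 5: Ties in |d|, so use the tie-corrected normal approximation.
        E[W] = n(n+1)/4 = 7*8/4 = 14.
        Tie groups: |d|=2 (t=3), |d|=5 (t=2); sum(t^3 - t) = 30.
        Var[W] = n(n+1)(2n+1)/24 - sum(t^3-t)/48 = 840/24 - 30/48 = 34.375.
        z = (W - E[W]) / sqrt(Var[W]) = (13.5 - 14) / 5.8630 = -0.0853.
        Two-sided p = 2*Phi(z) = 0.932039.
Step 6: alpha = 0.05. fail to reject H0.

W+ = 14.5, W- = 13.5, W = min = 13.5, p = 0.932039, fail to reject H0.


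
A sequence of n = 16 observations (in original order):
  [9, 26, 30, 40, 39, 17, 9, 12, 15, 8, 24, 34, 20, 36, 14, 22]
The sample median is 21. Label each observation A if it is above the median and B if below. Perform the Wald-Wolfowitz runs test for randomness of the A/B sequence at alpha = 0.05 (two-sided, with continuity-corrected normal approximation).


Step 1: Compute median = 21; label A = above, B = below.
Labels in order: BAAAABBBBBAABABA  (n_A = 8, n_B = 8)
Step 2: Count runs R = 8.
Step 3: Under H0 (random ordering), E[R] = 2*n_A*n_B/(n_A+n_B) + 1 = 2*8*8/16 + 1 = 9.0000.
        Var[R] = 2*n_A*n_B*(2*n_A*n_B - n_A - n_B) / ((n_A+n_B)^2 * (n_A+n_B-1)) = 14336/3840 = 3.7333.
        SD[R] = 1.9322.
Step 4: Continuity-corrected z = (R + 0.5 - E[R]) / SD[R] = (8 + 0.5 - 9.0000) / 1.9322 = -0.2588.
Step 5: Two-sided p-value via normal approximation = 2*(1 - Phi(|z|)) = 0.795809.
Step 6: alpha = 0.05. fail to reject H0.

R = 8, z = -0.2588, p = 0.795809, fail to reject H0.


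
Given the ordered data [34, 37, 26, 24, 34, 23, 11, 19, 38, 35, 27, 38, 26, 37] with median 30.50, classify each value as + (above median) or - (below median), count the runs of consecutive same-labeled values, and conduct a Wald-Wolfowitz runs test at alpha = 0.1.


Step 1: Compute median = 30.50; label A = above, B = below.
Labels in order: AABBABBBAABABA  (n_A = 7, n_B = 7)
Step 2: Count runs R = 9.
Step 3: Under H0 (random ordering), E[R] = 2*n_A*n_B/(n_A+n_B) + 1 = 2*7*7/14 + 1 = 8.0000.
        Var[R] = 2*n_A*n_B*(2*n_A*n_B - n_A - n_B) / ((n_A+n_B)^2 * (n_A+n_B-1)) = 8232/2548 = 3.2308.
        SD[R] = 1.7974.
Step 4: Continuity-corrected z = (R - 0.5 - E[R]) / SD[R] = (9 - 0.5 - 8.0000) / 1.7974 = 0.2782.
Step 5: Two-sided p-value via normal approximation = 2*(1 - Phi(|z|)) = 0.780879.
Step 6: alpha = 0.1. fail to reject H0.

R = 9, z = 0.2782, p = 0.780879, fail to reject H0.


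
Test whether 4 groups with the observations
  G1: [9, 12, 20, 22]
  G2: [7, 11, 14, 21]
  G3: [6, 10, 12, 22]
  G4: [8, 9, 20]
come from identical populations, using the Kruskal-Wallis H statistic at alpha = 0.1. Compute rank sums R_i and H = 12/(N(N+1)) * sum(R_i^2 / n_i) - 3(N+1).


Step 1: Combine all N = 15 observations and assign midranks.
sorted (value, group, rank): (6,G3,1), (7,G2,2), (8,G4,3), (9,G1,4.5), (9,G4,4.5), (10,G3,6), (11,G2,7), (12,G1,8.5), (12,G3,8.5), (14,G2,10), (20,G1,11.5), (20,G4,11.5), (21,G2,13), (22,G1,14.5), (22,G3,14.5)
Step 2: Sum ranks within each group.
R_1 = 39 (n_1 = 4)
R_2 = 32 (n_2 = 4)
R_3 = 30 (n_3 = 4)
R_4 = 19 (n_4 = 3)
Step 3: H = 12/(N(N+1)) * sum(R_i^2/n_i) - 3(N+1)
     = 12/(15*16) * (39^2/4 + 32^2/4 + 30^2/4 + 19^2/3) - 3*16
     = 0.050000 * 981.583 - 48
     = 1.079167.
Step 4: Ties present; correction factor C = 1 - 24/(15^3 - 15) = 0.992857. Corrected H = 1.079167 / 0.992857 = 1.086930.
Step 5: Under H0, H ~ chi^2(3); p-value = 0.780230.
Step 6: alpha = 0.1. fail to reject H0.

H = 1.0869, df = 3, p = 0.780230, fail to reject H0.


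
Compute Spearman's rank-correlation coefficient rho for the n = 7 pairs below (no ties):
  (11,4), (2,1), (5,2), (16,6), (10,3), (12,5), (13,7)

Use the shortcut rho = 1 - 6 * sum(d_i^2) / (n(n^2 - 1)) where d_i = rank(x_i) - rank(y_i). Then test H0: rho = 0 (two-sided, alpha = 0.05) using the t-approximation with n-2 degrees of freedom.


Step 1: Rank x and y separately (midranks; no ties here).
rank(x): 11->4, 2->1, 5->2, 16->7, 10->3, 12->5, 13->6
rank(y): 4->4, 1->1, 2->2, 6->6, 3->3, 5->5, 7->7
Step 2: d_i = R_x(i) - R_y(i); compute d_i^2.
  (4-4)^2=0, (1-1)^2=0, (2-2)^2=0, (7-6)^2=1, (3-3)^2=0, (5-5)^2=0, (6-7)^2=1
sum(d^2) = 2.
Step 3: rho = 1 - 6*2 / (7*(7^2 - 1)) = 1 - 12/336 = 0.964286.
Step 4: Under H0, t = rho * sqrt((n-2)/(1-rho^2)) = 8.1408 ~ t(5).
Step 5: Two-sided p-value from the t-distribution with 5 df = 0.000454.
Step 6: alpha = 0.05. reject H0.

rho = 0.9643, p = 0.000454, reject H0 at alpha = 0.05.


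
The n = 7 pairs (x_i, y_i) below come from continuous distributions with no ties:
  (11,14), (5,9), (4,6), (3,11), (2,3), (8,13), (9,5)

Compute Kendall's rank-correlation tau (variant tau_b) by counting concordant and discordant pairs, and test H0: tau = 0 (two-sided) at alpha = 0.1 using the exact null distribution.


Step 1: Enumerate the 21 unordered pairs (i,j) with i<j and classify each by sign(x_j-x_i) * sign(y_j-y_i).
  (1,2):dx=-6,dy=-5->C; (1,3):dx=-7,dy=-8->C; (1,4):dx=-8,dy=-3->C; (1,5):dx=-9,dy=-11->C
  (1,6):dx=-3,dy=-1->C; (1,7):dx=-2,dy=-9->C; (2,3):dx=-1,dy=-3->C; (2,4):dx=-2,dy=+2->D
  (2,5):dx=-3,dy=-6->C; (2,6):dx=+3,dy=+4->C; (2,7):dx=+4,dy=-4->D; (3,4):dx=-1,dy=+5->D
  (3,5):dx=-2,dy=-3->C; (3,6):dx=+4,dy=+7->C; (3,7):dx=+5,dy=-1->D; (4,5):dx=-1,dy=-8->C
  (4,6):dx=+5,dy=+2->C; (4,7):dx=+6,dy=-6->D; (5,6):dx=+6,dy=+10->C; (5,7):dx=+7,dy=+2->C
  (6,7):dx=+1,dy=-8->D
Step 2: C = 15, D = 6, total pairs = 21.
Step 3: tau = (C - D)/(n(n-1)/2) = (15 - 6)/21 = 0.428571.
Step 4: Exact two-sided p-value (enumerate n! = 5040 permutations of y under H0): p = 0.238889.
Step 5: alpha = 0.1. fail to reject H0.

tau_b = 0.4286 (C=15, D=6), p = 0.238889, fail to reject H0.


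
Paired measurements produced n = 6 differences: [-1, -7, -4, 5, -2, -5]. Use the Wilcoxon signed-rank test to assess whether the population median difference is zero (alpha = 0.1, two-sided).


Step 1: Drop any zero differences (none here) and take |d_i|.
|d| = [1, 7, 4, 5, 2, 5]
Step 2: Midrank |d_i| (ties get averaged ranks).
ranks: |1|->1, |7|->6, |4|->3, |5|->4.5, |2|->2, |5|->4.5
Step 3: Attach original signs; sum ranks with positive sign and with negative sign.
W+ = 4.5 = 4.5
W- = 1 + 6 + 3 + 2 + 4.5 = 16.5
(Check: W+ + W- = 21 should equal n(n+1)/2 = 21.)
Step 4: Test statistic W = min(W+, W-) = 4.5.
Step 5: Ties in |d|, so use the tie-corrected normal approximation.
        E[W] = n(n+1)/4 = 6*7/4 = 10.5.
        Tie groups: |d|=5 (t=2); sum(t^3 - t) = 6.
        Var[W] = n(n+1)(2n+1)/24 - sum(t^3-t)/48 = 546/24 - 6/48 = 22.625.
        z = (W - E[W]) / sqrt(Var[W]) = (4.5 - 10.5) / 4.7566 = -1.2614.
        Two-sided p = 2*Phi(z) = 0.207160.
Step 6: alpha = 0.1. fail to reject H0.

W+ = 4.5, W- = 16.5, W = min = 4.5, p = 0.207160, fail to reject H0.


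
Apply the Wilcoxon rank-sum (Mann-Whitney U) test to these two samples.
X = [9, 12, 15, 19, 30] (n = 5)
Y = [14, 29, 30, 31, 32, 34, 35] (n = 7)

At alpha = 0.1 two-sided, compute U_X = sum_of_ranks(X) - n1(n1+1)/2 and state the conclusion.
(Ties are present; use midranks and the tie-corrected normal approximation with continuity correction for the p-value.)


Step 1: Combine and sort all 12 observations; assign midranks.
sorted (value, group): (9,X), (12,X), (14,Y), (15,X), (19,X), (29,Y), (30,X), (30,Y), (31,Y), (32,Y), (34,Y), (35,Y)
ranks: 9->1, 12->2, 14->3, 15->4, 19->5, 29->6, 30->7.5, 30->7.5, 31->9, 32->10, 34->11, 35->12
Step 2: Rank sum for X: R1 = 1 + 2 + 4 + 5 + 7.5 = 19.5.
Step 3: U_X = R1 - n1(n1+1)/2 = 19.5 - 5*6/2 = 19.5 - 15 = 4.5.
       U_Y = n1*n2 - U_X = 35 - 4.5 = 30.5.
Step 4: Ties are present, so use the tie-corrected normal approximation (with continuity correction) for the p-value.
Step 5: p-value = 0.041997; compare to alpha = 0.1. reject H0.

U_X = 4.5, p = 0.041997, reject H0 at alpha = 0.1.


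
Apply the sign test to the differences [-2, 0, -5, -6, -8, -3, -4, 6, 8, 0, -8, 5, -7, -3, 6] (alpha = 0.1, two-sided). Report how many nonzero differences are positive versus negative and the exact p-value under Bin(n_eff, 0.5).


Step 1: Discard zero differences. Original n = 15; n_eff = number of nonzero differences = 13.
Nonzero differences (with sign): -2, -5, -6, -8, -3, -4, +6, +8, -8, +5, -7, -3, +6
Step 2: Count signs: positive = 4, negative = 9.
Step 3: Under H0: P(positive) = 0.5, so the number of positives S ~ Bin(13, 0.5).
Step 4: Two-sided exact p-value = sum of Bin(13,0.5) probabilities at or below the observed probability = 0.266846.
Step 5: alpha = 0.1. fail to reject H0.

n_eff = 13, pos = 4, neg = 9, p = 0.266846, fail to reject H0.


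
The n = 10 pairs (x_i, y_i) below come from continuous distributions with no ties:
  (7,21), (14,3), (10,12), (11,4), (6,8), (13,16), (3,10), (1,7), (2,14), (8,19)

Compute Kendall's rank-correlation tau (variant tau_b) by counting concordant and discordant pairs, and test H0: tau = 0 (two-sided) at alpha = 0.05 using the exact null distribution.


Step 1: Enumerate the 45 unordered pairs (i,j) with i<j and classify each by sign(x_j-x_i) * sign(y_j-y_i).
  (1,2):dx=+7,dy=-18->D; (1,3):dx=+3,dy=-9->D; (1,4):dx=+4,dy=-17->D; (1,5):dx=-1,dy=-13->C
  (1,6):dx=+6,dy=-5->D; (1,7):dx=-4,dy=-11->C; (1,8):dx=-6,dy=-14->C; (1,9):dx=-5,dy=-7->C
  (1,10):dx=+1,dy=-2->D; (2,3):dx=-4,dy=+9->D; (2,4):dx=-3,dy=+1->D; (2,5):dx=-8,dy=+5->D
  (2,6):dx=-1,dy=+13->D; (2,7):dx=-11,dy=+7->D; (2,8):dx=-13,dy=+4->D; (2,9):dx=-12,dy=+11->D
  (2,10):dx=-6,dy=+16->D; (3,4):dx=+1,dy=-8->D; (3,5):dx=-4,dy=-4->C; (3,6):dx=+3,dy=+4->C
  (3,7):dx=-7,dy=-2->C; (3,8):dx=-9,dy=-5->C; (3,9):dx=-8,dy=+2->D; (3,10):dx=-2,dy=+7->D
  (4,5):dx=-5,dy=+4->D; (4,6):dx=+2,dy=+12->C; (4,7):dx=-8,dy=+6->D; (4,8):dx=-10,dy=+3->D
  (4,9):dx=-9,dy=+10->D; (4,10):dx=-3,dy=+15->D; (5,6):dx=+7,dy=+8->C; (5,7):dx=-3,dy=+2->D
  (5,8):dx=-5,dy=-1->C; (5,9):dx=-4,dy=+6->D; (5,10):dx=+2,dy=+11->C; (6,7):dx=-10,dy=-6->C
  (6,8):dx=-12,dy=-9->C; (6,9):dx=-11,dy=-2->C; (6,10):dx=-5,dy=+3->D; (7,8):dx=-2,dy=-3->C
  (7,9):dx=-1,dy=+4->D; (7,10):dx=+5,dy=+9->C; (8,9):dx=+1,dy=+7->C; (8,10):dx=+7,dy=+12->C
  (9,10):dx=+6,dy=+5->C
Step 2: C = 20, D = 25, total pairs = 45.
Step 3: tau = (C - D)/(n(n-1)/2) = (20 - 25)/45 = -0.111111.
Step 4: Exact two-sided p-value (enumerate n! = 3628800 permutations of y under H0): p = 0.727490.
Step 5: alpha = 0.05. fail to reject H0.

tau_b = -0.1111 (C=20, D=25), p = 0.727490, fail to reject H0.


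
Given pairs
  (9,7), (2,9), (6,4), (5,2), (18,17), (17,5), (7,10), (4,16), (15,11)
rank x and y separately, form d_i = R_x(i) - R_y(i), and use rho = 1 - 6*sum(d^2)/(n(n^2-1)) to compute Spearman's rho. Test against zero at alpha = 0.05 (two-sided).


Step 1: Rank x and y separately (midranks; no ties here).
rank(x): 9->6, 2->1, 6->4, 5->3, 18->9, 17->8, 7->5, 4->2, 15->7
rank(y): 7->4, 9->5, 4->2, 2->1, 17->9, 5->3, 10->6, 16->8, 11->7
Step 2: d_i = R_x(i) - R_y(i); compute d_i^2.
  (6-4)^2=4, (1-5)^2=16, (4-2)^2=4, (3-1)^2=4, (9-9)^2=0, (8-3)^2=25, (5-6)^2=1, (2-8)^2=36, (7-7)^2=0
sum(d^2) = 90.
Step 3: rho = 1 - 6*90 / (9*(9^2 - 1)) = 1 - 540/720 = 0.250000.
Step 4: Under H0, t = rho * sqrt((n-2)/(1-rho^2)) = 0.6831 ~ t(7).
Step 5: Two-sided p-value from the t-distribution with 7 df = 0.516490.
Step 6: alpha = 0.05. fail to reject H0.

rho = 0.2500, p = 0.516490, fail to reject H0 at alpha = 0.05.


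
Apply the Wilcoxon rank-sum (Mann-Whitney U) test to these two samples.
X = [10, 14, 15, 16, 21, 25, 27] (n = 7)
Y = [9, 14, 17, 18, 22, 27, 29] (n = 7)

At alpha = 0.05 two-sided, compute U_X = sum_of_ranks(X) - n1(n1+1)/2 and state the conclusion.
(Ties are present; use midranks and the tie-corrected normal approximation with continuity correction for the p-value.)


Step 1: Combine and sort all 14 observations; assign midranks.
sorted (value, group): (9,Y), (10,X), (14,X), (14,Y), (15,X), (16,X), (17,Y), (18,Y), (21,X), (22,Y), (25,X), (27,X), (27,Y), (29,Y)
ranks: 9->1, 10->2, 14->3.5, 14->3.5, 15->5, 16->6, 17->7, 18->8, 21->9, 22->10, 25->11, 27->12.5, 27->12.5, 29->14
Step 2: Rank sum for X: R1 = 2 + 3.5 + 5 + 6 + 9 + 11 + 12.5 = 49.
Step 3: U_X = R1 - n1(n1+1)/2 = 49 - 7*8/2 = 49 - 28 = 21.
       U_Y = n1*n2 - U_X = 49 - 21 = 28.
Step 4: Ties are present, so use the tie-corrected normal approximation (with continuity correction) for the p-value.
Step 5: p-value = 0.700852; compare to alpha = 0.05. fail to reject H0.

U_X = 21, p = 0.700852, fail to reject H0 at alpha = 0.05.


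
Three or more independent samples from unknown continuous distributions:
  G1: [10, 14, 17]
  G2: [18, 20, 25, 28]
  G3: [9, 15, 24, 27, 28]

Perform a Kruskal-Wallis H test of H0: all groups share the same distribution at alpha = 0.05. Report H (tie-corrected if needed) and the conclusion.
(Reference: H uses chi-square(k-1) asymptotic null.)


Step 1: Combine all N = 12 observations and assign midranks.
sorted (value, group, rank): (9,G3,1), (10,G1,2), (14,G1,3), (15,G3,4), (17,G1,5), (18,G2,6), (20,G2,7), (24,G3,8), (25,G2,9), (27,G3,10), (28,G2,11.5), (28,G3,11.5)
Step 2: Sum ranks within each group.
R_1 = 10 (n_1 = 3)
R_2 = 33.5 (n_2 = 4)
R_3 = 34.5 (n_3 = 5)
Step 3: H = 12/(N(N+1)) * sum(R_i^2/n_i) - 3(N+1)
     = 12/(12*13) * (10^2/3 + 33.5^2/4 + 34.5^2/5) - 3*13
     = 0.076923 * 551.946 - 39
     = 3.457372.
Step 4: Ties present; correction factor C = 1 - 6/(12^3 - 12) = 0.996503. Corrected H = 3.457372 / 0.996503 = 3.469503.
Step 5: Under H0, H ~ chi^2(2); p-value = 0.176444.
Step 6: alpha = 0.05. fail to reject H0.

H = 3.4695, df = 2, p = 0.176444, fail to reject H0.


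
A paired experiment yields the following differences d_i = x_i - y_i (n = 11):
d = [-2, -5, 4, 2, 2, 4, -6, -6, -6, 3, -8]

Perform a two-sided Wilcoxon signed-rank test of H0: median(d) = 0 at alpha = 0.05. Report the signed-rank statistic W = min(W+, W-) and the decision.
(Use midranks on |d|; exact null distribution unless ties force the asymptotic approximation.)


Step 1: Drop any zero differences (none here) and take |d_i|.
|d| = [2, 5, 4, 2, 2, 4, 6, 6, 6, 3, 8]
Step 2: Midrank |d_i| (ties get averaged ranks).
ranks: |2|->2, |5|->7, |4|->5.5, |2|->2, |2|->2, |4|->5.5, |6|->9, |6|->9, |6|->9, |3|->4, |8|->11
Step 3: Attach original signs; sum ranks with positive sign and with negative sign.
W+ = 5.5 + 2 + 2 + 5.5 + 4 = 19
W- = 2 + 7 + 9 + 9 + 9 + 11 = 47
(Check: W+ + W- = 66 should equal n(n+1)/2 = 66.)
Step 4: Test statistic W = min(W+, W-) = 19.
Step 5: Ties in |d|, so use the tie-corrected normal approximation.
        E[W] = n(n+1)/4 = 11*12/4 = 33.
        Tie groups: |d|=2 (t=3), |d|=4 (t=2), |d|=6 (t=3); sum(t^3 - t) = 54.
        Var[W] = n(n+1)(2n+1)/24 - sum(t^3-t)/48 = 3036/24 - 54/48 = 125.375.
        z = (W - E[W]) / sqrt(Var[W]) = (19 - 33) / 11.1971 = -1.2503.
        Two-sided p = 2*Phi(z) = 0.211181.
Step 6: alpha = 0.05. fail to reject H0.

W+ = 19, W- = 47, W = min = 19, p = 0.211181, fail to reject H0.


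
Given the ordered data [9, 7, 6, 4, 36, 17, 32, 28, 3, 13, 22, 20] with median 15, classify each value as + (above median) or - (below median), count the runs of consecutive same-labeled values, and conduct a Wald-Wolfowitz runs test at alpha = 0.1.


Step 1: Compute median = 15; label A = above, B = below.
Labels in order: BBBBAAAABBAA  (n_A = 6, n_B = 6)
Step 2: Count runs R = 4.
Step 3: Under H0 (random ordering), E[R] = 2*n_A*n_B/(n_A+n_B) + 1 = 2*6*6/12 + 1 = 7.0000.
        Var[R] = 2*n_A*n_B*(2*n_A*n_B - n_A - n_B) / ((n_A+n_B)^2 * (n_A+n_B-1)) = 4320/1584 = 2.7273.
        SD[R] = 1.6514.
Step 4: Continuity-corrected z = (R + 0.5 - E[R]) / SD[R] = (4 + 0.5 - 7.0000) / 1.6514 = -1.5138.
Step 5: Two-sided p-value via normal approximation = 2*(1 - Phi(|z|)) = 0.130070.
Step 6: alpha = 0.1. fail to reject H0.

R = 4, z = -1.5138, p = 0.130070, fail to reject H0.


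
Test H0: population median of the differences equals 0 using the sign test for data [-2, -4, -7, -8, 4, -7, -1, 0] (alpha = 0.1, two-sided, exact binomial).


Step 1: Discard zero differences. Original n = 8; n_eff = number of nonzero differences = 7.
Nonzero differences (with sign): -2, -4, -7, -8, +4, -7, -1
Step 2: Count signs: positive = 1, negative = 6.
Step 3: Under H0: P(positive) = 0.5, so the number of positives S ~ Bin(7, 0.5).
Step 4: Two-sided exact p-value = sum of Bin(7,0.5) probabilities at or below the observed probability = 0.125000.
Step 5: alpha = 0.1. fail to reject H0.

n_eff = 7, pos = 1, neg = 6, p = 0.125000, fail to reject H0.


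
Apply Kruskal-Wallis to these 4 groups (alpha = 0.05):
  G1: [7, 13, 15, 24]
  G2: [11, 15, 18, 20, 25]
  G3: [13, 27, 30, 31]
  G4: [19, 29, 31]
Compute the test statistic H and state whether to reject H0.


Step 1: Combine all N = 16 observations and assign midranks.
sorted (value, group, rank): (7,G1,1), (11,G2,2), (13,G1,3.5), (13,G3,3.5), (15,G1,5.5), (15,G2,5.5), (18,G2,7), (19,G4,8), (20,G2,9), (24,G1,10), (25,G2,11), (27,G3,12), (29,G4,13), (30,G3,14), (31,G3,15.5), (31,G4,15.5)
Step 2: Sum ranks within each group.
R_1 = 20 (n_1 = 4)
R_2 = 34.5 (n_2 = 5)
R_3 = 45 (n_3 = 4)
R_4 = 36.5 (n_4 = 3)
Step 3: H = 12/(N(N+1)) * sum(R_i^2/n_i) - 3(N+1)
     = 12/(16*17) * (20^2/4 + 34.5^2/5 + 45^2/4 + 36.5^2/3) - 3*17
     = 0.044118 * 1288.38 - 51
     = 5.840441.
Step 4: Ties present; correction factor C = 1 - 18/(16^3 - 16) = 0.995588. Corrected H = 5.840441 / 0.995588 = 5.866322.
Step 5: Under H0, H ~ chi^2(3); p-value = 0.118298.
Step 6: alpha = 0.05. fail to reject H0.

H = 5.8663, df = 3, p = 0.118298, fail to reject H0.


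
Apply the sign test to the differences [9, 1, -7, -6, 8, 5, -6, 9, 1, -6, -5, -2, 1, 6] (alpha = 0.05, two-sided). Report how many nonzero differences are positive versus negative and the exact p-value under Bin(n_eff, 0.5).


Step 1: Discard zero differences. Original n = 14; n_eff = number of nonzero differences = 14.
Nonzero differences (with sign): +9, +1, -7, -6, +8, +5, -6, +9, +1, -6, -5, -2, +1, +6
Step 2: Count signs: positive = 8, negative = 6.
Step 3: Under H0: P(positive) = 0.5, so the number of positives S ~ Bin(14, 0.5).
Step 4: Two-sided exact p-value = sum of Bin(14,0.5) probabilities at or below the observed probability = 0.790527.
Step 5: alpha = 0.05. fail to reject H0.

n_eff = 14, pos = 8, neg = 6, p = 0.790527, fail to reject H0.
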